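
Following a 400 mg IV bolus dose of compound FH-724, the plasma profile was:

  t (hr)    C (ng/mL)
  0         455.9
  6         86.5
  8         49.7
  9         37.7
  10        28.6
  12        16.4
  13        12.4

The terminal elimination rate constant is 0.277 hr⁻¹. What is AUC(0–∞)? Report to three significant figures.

AUC = 1940 ng/mL·hr

Trapezoidal AUC_0→13:
  [0→6]: (455.9+86.5)/2 × 6 = 1627.2
  [6→8]: (86.5+49.7)/2 × 2 = 136.2
  [8→9]: (49.7+37.7)/2 × 1 = 43.7
  [9→10]: (37.7+28.6)/2 × 1 = 33.15
  [10→12]: (28.6+16.4)/2 × 2 = 45.0
  [12→13]: (16.4+12.4)/2 × 1 = 14.4
  Sum = 1899.65 ng/mL·hr
Extrapolated tail: C_last / k_e = 12.4 / 0.277 = 44.765
AUC_0→∞ = 1899.65 + 44.765 = 1944.415 ng/mL·hr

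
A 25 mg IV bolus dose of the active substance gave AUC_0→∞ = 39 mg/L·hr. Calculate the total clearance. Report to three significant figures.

CL = Dose_iv / AUC_0→∞
   = 25 / 39 = 0.641026 L/hr

CL = 0.641 L/hr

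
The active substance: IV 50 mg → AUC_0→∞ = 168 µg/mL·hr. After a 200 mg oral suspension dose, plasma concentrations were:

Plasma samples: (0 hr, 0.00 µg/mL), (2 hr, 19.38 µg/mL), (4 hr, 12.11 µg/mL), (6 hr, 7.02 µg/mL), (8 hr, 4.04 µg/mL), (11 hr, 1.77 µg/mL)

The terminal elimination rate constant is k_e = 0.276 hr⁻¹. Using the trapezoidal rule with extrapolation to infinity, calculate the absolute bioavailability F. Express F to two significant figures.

F = 0.14

Trapezoidal AUC_0→11 (oral suspension):
  [0→2]: (0.00+19.38)/2 × 2 = 19.38
  [2→4]: (19.38+12.11)/2 × 2 = 31.49
  [4→6]: (12.11+7.02)/2 × 2 = 19.13
  [6→8]: (7.02+4.04)/2 × 2 = 11.06
  [8→11]: (4.04+1.77)/2 × 3 = 8.715
  Sum = 89.775 µg/mL·hr
Tail: C_last/k_e = 1.77/0.276 = 6.413
AUC_0→∞ (oral suspension) = 89.775 + 6.413 = 96.188 µg/mL·hr
F = (AUC_ev/D_ev)/(AUC_iv/D_iv) = (96.188/200)/(168/50) = 0.48094/3.36 = 0.1431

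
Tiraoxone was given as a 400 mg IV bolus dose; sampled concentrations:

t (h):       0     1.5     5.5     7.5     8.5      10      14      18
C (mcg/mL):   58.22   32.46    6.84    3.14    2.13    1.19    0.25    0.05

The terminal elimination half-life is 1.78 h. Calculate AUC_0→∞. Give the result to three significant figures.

Trapezoidal AUC_0→18:
  [0→1.5]: (58.22+32.46)/2 × 1.5 = 68.01
  [1.5→5.5]: (32.46+6.84)/2 × 4 = 78.6
  [5.5→7.5]: (6.84+3.14)/2 × 2 = 9.98
  [7.5→8.5]: (3.14+2.13)/2 × 1 = 2.635
  [8.5→10]: (2.13+1.19)/2 × 1.5 = 2.49
  [10→14]: (1.19+0.25)/2 × 4 = 2.88
  [14→18]: (0.25+0.05)/2 × 4 = 0.6
  Sum = 165.195 mcg/mL·h
k_e = ln2 / t½ = 0.693147 / 1.78 = 0.3894 h^-1
Extrapolated tail: C_last / k_e = 0.05 / 0.3894 = 0.128
AUC_0→∞ = 165.195 + 0.128 = 165.323 mcg/mL·h

AUC = 165 mcg/mL·h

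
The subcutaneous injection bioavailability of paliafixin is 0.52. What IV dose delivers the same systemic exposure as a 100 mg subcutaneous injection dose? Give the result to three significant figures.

Systemic exposure from an extravascular dose = F × D_ev, so the equivalent IV dose is F × D_ev.
D_iv = F × D_ev = 0.52 × 100 = 52 mg

D_iv = 52.0 mg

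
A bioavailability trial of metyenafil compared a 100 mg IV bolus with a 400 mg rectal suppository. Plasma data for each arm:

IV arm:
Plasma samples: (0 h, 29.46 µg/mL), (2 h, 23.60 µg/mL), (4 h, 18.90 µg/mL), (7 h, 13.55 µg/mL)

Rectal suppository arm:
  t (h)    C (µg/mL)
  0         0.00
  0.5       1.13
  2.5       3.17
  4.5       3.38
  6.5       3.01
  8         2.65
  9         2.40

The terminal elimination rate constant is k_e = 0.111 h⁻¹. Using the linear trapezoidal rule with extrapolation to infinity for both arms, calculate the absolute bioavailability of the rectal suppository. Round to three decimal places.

F = 0.043

Trapezoidal AUC_0→7 (IV):
  [0→2]: (29.46+23.60)/2 × 2 = 53.06
  [2→4]: (23.60+18.90)/2 × 2 = 42.5
  [4→7]: (18.90+13.55)/2 × 3 = 48.675
  Sum = 144.235 µg/mL·h
IV tail: 13.55/0.111 = 122.072; AUC_iv,0→∞ = 144.235 + 122.072 = 266.307 µg/mL·h
Trapezoidal AUC_0→9 (rectal suppository):
  [0→0.5]: (0.00+1.13)/2 × 0.5 = 0.2825
  [0.5→2.5]: (1.13+3.17)/2 × 2 = 4.3
  [2.5→4.5]: (3.17+3.38)/2 × 2 = 6.55
  [4.5→6.5]: (3.38+3.01)/2 × 2 = 6.39
  [6.5→8]: (3.01+2.65)/2 × 1.5 = 4.245
  [8→9]: (2.65+2.40)/2 × 1 = 2.525
  Sum = 24.2925 µg/mL·h
rectal suppository tail: 2.40/0.111 = 21.622; AUC_ev,0→∞ = 24.2925 + 21.622 = 45.9145 µg/mL·h
F = (AUC_ev/D_ev)/(AUC_iv/D_iv) = (45.9145/400)/(266.307/100) = 0.11478625/2.66307 = 0.0431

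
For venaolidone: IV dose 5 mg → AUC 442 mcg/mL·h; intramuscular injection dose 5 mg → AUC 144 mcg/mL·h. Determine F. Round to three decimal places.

F = (AUC_ev / D_ev) / (AUC_iv / D_iv)
  = (144/5) / (442/5)
  = 28.8 / 88.4 = 0.3258

F = 0.326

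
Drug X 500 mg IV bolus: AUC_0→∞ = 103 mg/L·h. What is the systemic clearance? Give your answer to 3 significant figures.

CL = 4.85 L/h

CL = Dose_iv / AUC_0→∞
   = 500 / 103 = 4.85437 L/h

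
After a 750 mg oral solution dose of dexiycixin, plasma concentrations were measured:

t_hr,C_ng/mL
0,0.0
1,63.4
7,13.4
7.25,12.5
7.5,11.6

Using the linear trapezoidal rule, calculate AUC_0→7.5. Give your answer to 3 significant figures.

Trapezoidal AUC_0→7.5:
  [0→1]: (0.0+63.4)/2 × 1 = 31.7
  [1→7]: (63.4+13.4)/2 × 6 = 230.4
  [7→7.25]: (13.4+12.5)/2 × 0.25 = 3.2375
  [7.25→7.5]: (12.5+11.6)/2 × 0.25 = 3.0125
  Sum = 268.35 ng/mL·hr

AUC = 268 ng/mL·hr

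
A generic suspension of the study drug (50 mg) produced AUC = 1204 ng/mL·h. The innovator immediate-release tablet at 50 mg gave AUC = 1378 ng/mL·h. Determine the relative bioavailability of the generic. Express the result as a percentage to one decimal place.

F_rel = (AUC_test/D_test) / (AUC_ref/D_ref)
      = (1204/50) / (1378/50)
      = 24.08 / 27.56 = 0.8737 = 87.37%

F_rel = 87.4%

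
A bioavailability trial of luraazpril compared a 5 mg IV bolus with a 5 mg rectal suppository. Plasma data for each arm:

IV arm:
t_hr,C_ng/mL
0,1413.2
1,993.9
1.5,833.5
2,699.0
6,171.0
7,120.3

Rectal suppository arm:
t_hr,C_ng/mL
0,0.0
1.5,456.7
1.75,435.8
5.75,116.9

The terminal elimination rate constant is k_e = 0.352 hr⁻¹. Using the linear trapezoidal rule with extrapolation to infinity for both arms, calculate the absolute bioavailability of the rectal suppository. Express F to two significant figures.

F = 0.44

Trapezoidal AUC_0→7 (IV):
  [0→1]: (1413.2+993.9)/2 × 1 = 1203.55
  [1→1.5]: (993.9+833.5)/2 × 0.5 = 456.85
  [1.5→2]: (833.5+699.0)/2 × 0.5 = 383.125
  [2→6]: (699.0+171.0)/2 × 4 = 1740.0
  [6→7]: (171.0+120.3)/2 × 1 = 145.65
  Sum = 3929.175 ng/mL·hr
IV tail: 120.3/0.352 = 341.761; AUC_iv,0→∞ = 3929.175 + 341.761 = 4270.936 ng/mL·hr
Trapezoidal AUC_0→5.75 (rectal suppository):
  [0→1.5]: (0.0+456.7)/2 × 1.5 = 342.525
  [1.5→1.75]: (456.7+435.8)/2 × 0.25 = 111.5625
  [1.75→5.75]: (435.8+116.9)/2 × 4 = 1105.4
  Sum = 1559.4875 ng/mL·hr
rectal suppository tail: 116.9/0.352 = 332.102; AUC_ev,0→∞ = 1559.4875 + 332.102 = 1891.5895 ng/mL·hr
F = (AUC_ev/D_ev)/(AUC_iv/D_iv) = (1891.5895/5)/(4270.936/5) = 378.3179/854.1872 = 0.4429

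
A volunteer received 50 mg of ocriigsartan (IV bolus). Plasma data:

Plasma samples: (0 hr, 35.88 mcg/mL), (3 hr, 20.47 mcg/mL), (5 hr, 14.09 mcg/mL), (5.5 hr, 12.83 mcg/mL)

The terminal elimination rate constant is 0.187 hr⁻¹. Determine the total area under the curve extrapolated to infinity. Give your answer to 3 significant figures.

Trapezoidal AUC_0→5.5:
  [0→3]: (35.88+20.47)/2 × 3 = 84.525
  [3→5]: (20.47+14.09)/2 × 2 = 34.56
  [5→5.5]: (14.09+12.83)/2 × 0.5 = 6.73
  Sum = 125.815 mcg/mL·hr
Extrapolated tail: C_last / k_e = 12.83 / 0.187 = 68.610
AUC_0→∞ = 125.815 + 68.610 = 194.425 mcg/mL·hr

AUC = 194 mcg/mL·hr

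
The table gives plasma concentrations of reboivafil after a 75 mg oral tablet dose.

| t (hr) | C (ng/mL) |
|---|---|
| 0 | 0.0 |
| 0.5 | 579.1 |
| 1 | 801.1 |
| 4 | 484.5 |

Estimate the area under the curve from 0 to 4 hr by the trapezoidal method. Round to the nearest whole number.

Trapezoidal AUC_0→4:
  [0→0.5]: (0.0+579.1)/2 × 0.5 = 144.775
  [0.5→1]: (579.1+801.1)/2 × 0.5 = 345.05
  [1→4]: (801.1+484.5)/2 × 3 = 1928.4
  Sum = 2418.225 ng/mL·hr

AUC = 2418 ng/mL·hr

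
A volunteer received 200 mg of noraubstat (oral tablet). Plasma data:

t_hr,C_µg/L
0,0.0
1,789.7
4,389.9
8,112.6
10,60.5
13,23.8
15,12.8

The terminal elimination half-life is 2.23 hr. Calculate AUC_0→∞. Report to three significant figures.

Trapezoidal AUC_0→15:
  [0→1]: (0.0+789.7)/2 × 1 = 394.85
  [1→4]: (789.7+389.9)/2 × 3 = 1769.4
  [4→8]: (389.9+112.6)/2 × 4 = 1005.0
  [8→10]: (112.6+60.5)/2 × 2 = 173.1
  [10→13]: (60.5+23.8)/2 × 3 = 126.45
  [13→15]: (23.8+12.8)/2 × 2 = 36.6
  Sum = 3505.4 µg/L·hr
k_e = ln2 / t½ = 0.693147 / 2.23 = 0.3108 hr^-1
Extrapolated tail: C_last / k_e = 12.8 / 0.3108 = 41.184
AUC_0→∞ = 3505.4 + 41.184 = 3546.584 µg/L·hr

AUC = 3550 µg/L·hr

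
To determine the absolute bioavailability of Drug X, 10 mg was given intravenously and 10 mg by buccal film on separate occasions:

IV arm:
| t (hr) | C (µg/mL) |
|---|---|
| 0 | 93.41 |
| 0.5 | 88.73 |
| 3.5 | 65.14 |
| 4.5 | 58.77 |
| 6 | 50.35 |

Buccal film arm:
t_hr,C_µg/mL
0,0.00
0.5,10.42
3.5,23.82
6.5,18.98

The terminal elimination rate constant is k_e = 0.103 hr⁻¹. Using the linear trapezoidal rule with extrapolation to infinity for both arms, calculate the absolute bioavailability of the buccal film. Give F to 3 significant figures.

F = 0.333

Trapezoidal AUC_0→6 (IV):
  [0→0.5]: (93.41+88.73)/2 × 0.5 = 45.535
  [0.5→3.5]: (88.73+65.14)/2 × 3 = 230.805
  [3.5→4.5]: (65.14+58.77)/2 × 1 = 61.955
  [4.5→6]: (58.77+50.35)/2 × 1.5 = 81.84
  Sum = 420.135 µg/mL·hr
IV tail: 50.35/0.103 = 488.835; AUC_iv,0→∞ = 420.135 + 488.835 = 908.97 µg/mL·hr
Trapezoidal AUC_0→6.5 (buccal film):
  [0→0.5]: (0.00+10.42)/2 × 0.5 = 2.605
  [0.5→3.5]: (10.42+23.82)/2 × 3 = 51.36
  [3.5→6.5]: (23.82+18.98)/2 × 3 = 64.2
  Sum = 118.165 µg/mL·hr
buccal film tail: 18.98/0.103 = 184.272; AUC_ev,0→∞ = 118.165 + 184.272 = 302.437 µg/mL·hr
F = (AUC_ev/D_ev)/(AUC_iv/D_iv) = (302.437/10)/(908.97/10) = 30.2437/90.897 = 0.3327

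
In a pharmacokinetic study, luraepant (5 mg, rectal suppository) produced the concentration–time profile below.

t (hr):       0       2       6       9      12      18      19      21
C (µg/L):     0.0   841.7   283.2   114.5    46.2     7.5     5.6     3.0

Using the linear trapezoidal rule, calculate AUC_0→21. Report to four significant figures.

Trapezoidal AUC_0→21:
  [0→2]: (0.0+841.7)/2 × 2 = 841.7
  [2→6]: (841.7+283.2)/2 × 4 = 2249.8
  [6→9]: (283.2+114.5)/2 × 3 = 596.55
  [9→12]: (114.5+46.2)/2 × 3 = 241.05
  [12→18]: (46.2+7.5)/2 × 6 = 161.1
  [18→19]: (7.5+5.6)/2 × 1 = 6.55
  [19→21]: (5.6+3.0)/2 × 2 = 8.6
  Sum = 4105.35 µg/L·hr

AUC = 4105 µg/L·hr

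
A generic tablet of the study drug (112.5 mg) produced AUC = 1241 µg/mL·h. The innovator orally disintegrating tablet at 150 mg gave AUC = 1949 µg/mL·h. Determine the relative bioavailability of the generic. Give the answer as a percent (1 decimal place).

F_rel = 84.9%

F_rel = (AUC_test/D_test) / (AUC_ref/D_ref)
      = (1241/112.5) / (1949/150)
      = 11.0311 / 12.9933 = 0.8490 = 84.90%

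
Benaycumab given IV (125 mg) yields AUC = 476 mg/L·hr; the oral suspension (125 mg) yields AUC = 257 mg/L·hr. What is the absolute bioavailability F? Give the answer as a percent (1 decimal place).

F = 54.0%

F = (AUC_ev / D_ev) / (AUC_iv / D_iv)
  = (257/125) / (476/125)
  = 2.056 / 3.808 = 0.5399
  = 53.99%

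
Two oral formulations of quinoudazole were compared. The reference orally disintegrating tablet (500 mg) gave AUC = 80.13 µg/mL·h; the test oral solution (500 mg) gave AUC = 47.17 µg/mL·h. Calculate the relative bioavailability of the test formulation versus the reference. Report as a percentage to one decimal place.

F_rel = 58.9%

F_rel = (AUC_test/D_test) / (AUC_ref/D_ref)
      = (47.17/500) / (80.13/500)
      = 0.09434 / 0.16026 = 0.5887 = 58.87%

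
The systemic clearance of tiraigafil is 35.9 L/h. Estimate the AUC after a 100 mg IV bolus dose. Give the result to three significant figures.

AUC_0→∞ = Dose_iv / CL
        = 100 / 35.9 = 2.78552 mg/L·h

AUC = 2.79 mg/L·h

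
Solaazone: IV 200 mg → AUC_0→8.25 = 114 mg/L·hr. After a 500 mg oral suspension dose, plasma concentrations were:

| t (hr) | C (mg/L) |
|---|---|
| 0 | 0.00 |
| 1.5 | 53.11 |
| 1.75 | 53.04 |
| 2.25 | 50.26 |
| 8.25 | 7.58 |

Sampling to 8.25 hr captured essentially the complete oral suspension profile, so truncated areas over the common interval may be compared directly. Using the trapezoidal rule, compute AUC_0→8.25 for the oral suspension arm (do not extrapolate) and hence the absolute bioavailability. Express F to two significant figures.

F = 0.89

Trapezoidal AUC_0→8.25 (oral suspension):
  [0→1.5]: (0.00+53.11)/2 × 1.5 = 39.8325
  [1.5→1.75]: (53.11+53.04)/2 × 0.25 = 13.26875
  [1.75→2.25]: (53.04+50.26)/2 × 0.5 = 25.825
  [2.25→8.25]: (50.26+7.58)/2 × 6 = 173.52
  Sum = 252.44625 mg/L·hr
F = (AUC_ev/D_ev)/(AUC_iv/D_iv) = (252.44625/500)/(114/200) = 0.5048925/0.57 = 0.8858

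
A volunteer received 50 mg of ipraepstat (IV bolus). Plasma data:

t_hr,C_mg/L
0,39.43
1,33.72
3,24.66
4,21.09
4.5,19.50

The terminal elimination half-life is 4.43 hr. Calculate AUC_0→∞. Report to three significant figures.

Trapezoidal AUC_0→4.5:
  [0→1]: (39.43+33.72)/2 × 1 = 36.575
  [1→3]: (33.72+24.66)/2 × 2 = 58.38
  [3→4]: (24.66+21.09)/2 × 1 = 22.875
  [4→4.5]: (21.09+19.50)/2 × 0.5 = 10.1475
  Sum = 127.9775 mg/L·hr
k_e = ln2 / t½ = 0.693147 / 4.43 = 0.1565 hr^-1
Extrapolated tail: C_last / k_e = 19.50 / 0.1565 = 124.601
AUC_0→∞ = 127.9775 + 124.601 = 252.5785 mg/L·hr

AUC = 253 mg/L·hr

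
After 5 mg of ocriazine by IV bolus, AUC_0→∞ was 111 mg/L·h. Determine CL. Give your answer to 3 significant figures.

CL = 0.0450 L/h

CL = Dose_iv / AUC_0→∞
   = 5 / 111 = 0.045045 L/h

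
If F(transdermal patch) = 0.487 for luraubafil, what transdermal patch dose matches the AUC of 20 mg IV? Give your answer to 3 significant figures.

D_transdermal = 41.1 mg

For equal systemic exposure: F × D_ev = D_iv
D_ev = D_iv / F = 20 / 0.487 = 41.0678 mg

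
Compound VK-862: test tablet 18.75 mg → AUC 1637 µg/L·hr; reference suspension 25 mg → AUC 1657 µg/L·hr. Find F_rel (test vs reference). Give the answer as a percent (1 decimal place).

F_rel = (AUC_test/D_test) / (AUC_ref/D_ref)
      = (1637/18.75) / (1657/25)
      = 87.3067 / 66.28 = 1.3172 = 131.72%

F_rel = 131.7%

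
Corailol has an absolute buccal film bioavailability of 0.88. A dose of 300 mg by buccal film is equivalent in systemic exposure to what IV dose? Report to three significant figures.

D_iv = 264 mg

Systemic exposure from an extravascular dose = F × D_ev, so the equivalent IV dose is F × D_ev.
D_iv = F × D_ev = 0.88 × 300 = 264 mg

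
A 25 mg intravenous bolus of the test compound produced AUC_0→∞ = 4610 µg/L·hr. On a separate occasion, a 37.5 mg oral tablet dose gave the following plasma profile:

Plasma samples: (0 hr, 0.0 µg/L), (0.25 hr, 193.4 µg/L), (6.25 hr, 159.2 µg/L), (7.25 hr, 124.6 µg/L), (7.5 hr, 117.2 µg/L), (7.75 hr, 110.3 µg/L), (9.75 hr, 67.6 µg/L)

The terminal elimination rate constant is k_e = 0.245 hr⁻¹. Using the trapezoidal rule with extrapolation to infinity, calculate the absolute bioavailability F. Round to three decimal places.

Trapezoidal AUC_0→9.75 (oral tablet):
  [0→0.25]: (0.0+193.4)/2 × 0.25 = 24.175
  [0.25→6.25]: (193.4+159.2)/2 × 6 = 1057.8
  [6.25→7.25]: (159.2+124.6)/2 × 1 = 141.9
  [7.25→7.5]: (124.6+117.2)/2 × 0.25 = 30.225
  [7.5→7.75]: (117.2+110.3)/2 × 0.25 = 28.4375
  [7.75→9.75]: (110.3+67.6)/2 × 2 = 177.9
  Sum = 1460.4375 µg/L·hr
Tail: C_last/k_e = 67.6/0.245 = 275.918
AUC_0→∞ (oral tablet) = 1460.4375 + 275.918 = 1736.3555 µg/L·hr
F = (AUC_ev/D_ev)/(AUC_iv/D_iv) = (1736.3555/37.5)/(4610/25) = 46.3028/184.4 = 0.2511

F = 0.251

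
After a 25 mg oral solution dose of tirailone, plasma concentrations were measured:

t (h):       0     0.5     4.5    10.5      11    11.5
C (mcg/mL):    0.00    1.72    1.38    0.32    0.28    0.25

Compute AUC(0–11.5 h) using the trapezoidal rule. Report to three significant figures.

AUC = 12.0 mcg/mL·h

Trapezoidal AUC_0→11.5:
  [0→0.5]: (0.00+1.72)/2 × 0.5 = 0.43
  [0.5→4.5]: (1.72+1.38)/2 × 4 = 6.2
  [4.5→10.5]: (1.38+0.32)/2 × 6 = 5.1
  [10.5→11]: (0.32+0.28)/2 × 0.5 = 0.15
  [11→11.5]: (0.28+0.25)/2 × 0.5 = 0.1325
  Sum = 12.0125 mcg/mL·h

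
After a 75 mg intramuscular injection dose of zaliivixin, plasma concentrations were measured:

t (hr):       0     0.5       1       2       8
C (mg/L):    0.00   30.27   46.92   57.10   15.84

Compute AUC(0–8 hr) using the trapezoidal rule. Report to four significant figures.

Trapezoidal AUC_0→8:
  [0→0.5]: (0.00+30.27)/2 × 0.5 = 7.5675
  [0.5→1]: (30.27+46.92)/2 × 0.5 = 19.2975
  [1→2]: (46.92+57.10)/2 × 1 = 52.01
  [2→8]: (57.10+15.84)/2 × 6 = 218.82
  Sum = 297.695 mg/L·hr

AUC = 297.7 mg/L·hr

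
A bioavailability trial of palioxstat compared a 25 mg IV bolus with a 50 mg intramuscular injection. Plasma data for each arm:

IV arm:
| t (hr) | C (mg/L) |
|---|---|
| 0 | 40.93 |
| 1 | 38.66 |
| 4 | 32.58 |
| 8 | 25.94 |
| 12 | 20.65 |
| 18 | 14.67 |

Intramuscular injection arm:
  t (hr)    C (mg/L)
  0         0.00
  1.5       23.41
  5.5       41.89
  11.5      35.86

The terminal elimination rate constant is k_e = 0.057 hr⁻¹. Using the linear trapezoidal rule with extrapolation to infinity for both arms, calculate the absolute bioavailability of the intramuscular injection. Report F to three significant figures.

F = 0.702

Trapezoidal AUC_0→18 (IV):
  [0→1]: (40.93+38.66)/2 × 1 = 39.795
  [1→4]: (38.66+32.58)/2 × 3 = 106.86
  [4→8]: (32.58+25.94)/2 × 4 = 117.04
  [8→12]: (25.94+20.65)/2 × 4 = 93.18
  [12→18]: (20.65+14.67)/2 × 6 = 105.96
  Sum = 462.835 mg/L·hr
IV tail: 14.67/0.057 = 257.368; AUC_iv,0→∞ = 462.835 + 257.368 = 720.203 mg/L·hr
Trapezoidal AUC_0→11.5 (intramuscular injection):
  [0→1.5]: (0.00+23.41)/2 × 1.5 = 17.5575
  [1.5→5.5]: (23.41+41.89)/2 × 4 = 130.6
  [5.5→11.5]: (41.89+35.86)/2 × 6 = 233.25
  Sum = 381.4075 mg/L·hr
intramuscular injection tail: 35.86/0.057 = 629.123; AUC_ev,0→∞ = 381.4075 + 629.123 = 1010.5305 mg/L·hr
F = (AUC_ev/D_ev)/(AUC_iv/D_iv) = (1010.5305/50)/(720.203/25) = 20.21061/28.80812 = 0.7016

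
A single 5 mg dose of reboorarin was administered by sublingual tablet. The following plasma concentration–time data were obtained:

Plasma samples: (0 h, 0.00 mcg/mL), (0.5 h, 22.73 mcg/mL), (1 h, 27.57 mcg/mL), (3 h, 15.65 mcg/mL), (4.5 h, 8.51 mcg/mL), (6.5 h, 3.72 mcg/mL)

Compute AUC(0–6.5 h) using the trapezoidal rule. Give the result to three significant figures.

Trapezoidal AUC_0→6.5:
  [0→0.5]: (0.00+22.73)/2 × 0.5 = 5.6825
  [0.5→1]: (22.73+27.57)/2 × 0.5 = 12.575
  [1→3]: (27.57+15.65)/2 × 2 = 43.22
  [3→4.5]: (15.65+8.51)/2 × 1.5 = 18.12
  [4.5→6.5]: (8.51+3.72)/2 × 2 = 12.23
  Sum = 91.8275 mcg/mL·h

AUC = 91.8 mcg/mL·h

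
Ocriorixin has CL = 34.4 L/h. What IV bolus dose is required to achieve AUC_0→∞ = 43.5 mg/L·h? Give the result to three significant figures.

Dose_iv = CL × AUC_0→∞
     = 34.4 × 43.5 = 1496.4 mg

Dose = 1500 mg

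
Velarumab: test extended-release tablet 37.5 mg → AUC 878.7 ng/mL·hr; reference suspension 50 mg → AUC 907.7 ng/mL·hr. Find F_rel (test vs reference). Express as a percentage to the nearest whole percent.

F_rel = 129%

F_rel = (AUC_test/D_test) / (AUC_ref/D_ref)
      = (878.7/37.5) / (907.7/50)
      = 23.432 / 18.154 = 1.2907 = 129.07%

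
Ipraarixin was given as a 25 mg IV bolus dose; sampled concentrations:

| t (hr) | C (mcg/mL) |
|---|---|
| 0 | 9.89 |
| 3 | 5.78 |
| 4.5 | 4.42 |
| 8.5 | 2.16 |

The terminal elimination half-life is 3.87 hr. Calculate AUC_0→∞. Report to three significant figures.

AUC = 56.4 mcg/mL·hr

Trapezoidal AUC_0→8.5:
  [0→3]: (9.89+5.78)/2 × 3 = 23.505
  [3→4.5]: (5.78+4.42)/2 × 1.5 = 7.65
  [4.5→8.5]: (4.42+2.16)/2 × 4 = 13.16
  Sum = 44.315 mcg/mL·hr
k_e = ln2 / t½ = 0.693147 / 3.87 = 0.1791 hr^-1
Extrapolated tail: C_last / k_e = 2.16 / 0.1791 = 12.060
AUC_0→∞ = 44.315 + 12.060 = 56.375 mcg/mL·hr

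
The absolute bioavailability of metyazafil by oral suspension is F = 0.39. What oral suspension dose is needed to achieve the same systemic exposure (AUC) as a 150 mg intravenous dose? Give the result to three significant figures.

D_oral = 385 mg

For equal systemic exposure: F × D_ev = D_iv
D_ev = D_iv / F = 150 / 0.39 = 384.615 mg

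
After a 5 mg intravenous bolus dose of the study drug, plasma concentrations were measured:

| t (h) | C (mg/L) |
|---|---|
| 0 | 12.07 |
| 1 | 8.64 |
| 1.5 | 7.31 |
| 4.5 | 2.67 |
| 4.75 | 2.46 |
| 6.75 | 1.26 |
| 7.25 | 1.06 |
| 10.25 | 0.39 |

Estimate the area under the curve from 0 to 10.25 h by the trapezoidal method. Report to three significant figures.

Trapezoidal AUC_0→10.25:
  [0→1]: (12.07+8.64)/2 × 1 = 10.355
  [1→1.5]: (8.64+7.31)/2 × 0.5 = 3.9875
  [1.5→4.5]: (7.31+2.67)/2 × 3 = 14.97
  [4.5→4.75]: (2.67+2.46)/2 × 0.25 = 0.64125
  [4.75→6.75]: (2.46+1.26)/2 × 2 = 3.72
  [6.75→7.25]: (1.26+1.06)/2 × 0.5 = 0.58
  [7.25→10.25]: (1.06+0.39)/2 × 3 = 2.175
  Sum = 36.42875 mg/L·h

AUC = 36.4 mg/L·h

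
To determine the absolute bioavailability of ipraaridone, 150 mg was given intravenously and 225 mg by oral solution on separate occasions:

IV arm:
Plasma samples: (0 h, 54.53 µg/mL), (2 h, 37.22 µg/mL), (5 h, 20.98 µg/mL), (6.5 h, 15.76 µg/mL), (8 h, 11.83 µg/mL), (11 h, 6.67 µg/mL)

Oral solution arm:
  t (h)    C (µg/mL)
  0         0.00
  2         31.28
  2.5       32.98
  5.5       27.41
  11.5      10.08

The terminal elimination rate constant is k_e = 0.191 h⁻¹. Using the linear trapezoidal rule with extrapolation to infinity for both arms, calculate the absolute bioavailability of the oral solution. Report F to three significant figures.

F = 0.697

Trapezoidal AUC_0→11 (IV):
  [0→2]: (54.53+37.22)/2 × 2 = 91.75
  [2→5]: (37.22+20.98)/2 × 3 = 87.3
  [5→6.5]: (20.98+15.76)/2 × 1.5 = 27.555
  [6.5→8]: (15.76+11.83)/2 × 1.5 = 20.6925
  [8→11]: (11.83+6.67)/2 × 3 = 27.75
  Sum = 255.0475 µg/mL·h
IV tail: 6.67/0.191 = 34.921; AUC_iv,0→∞ = 255.0475 + 34.921 = 289.9685 µg/mL·h
Trapezoidal AUC_0→11.5 (oral solution):
  [0→2]: (0.00+31.28)/2 × 2 = 31.28
  [2→2.5]: (31.28+32.98)/2 × 0.5 = 16.065
  [2.5→5.5]: (32.98+27.41)/2 × 3 = 90.585
  [5.5→11.5]: (27.41+10.08)/2 × 6 = 112.47
  Sum = 250.4 µg/mL·h
oral solution tail: 10.08/0.191 = 52.775; AUC_ev,0→∞ = 250.4 + 52.775 = 303.175 µg/mL·h
F = (AUC_ev/D_ev)/(AUC_iv/D_iv) = (303.175/225)/(289.9685/150) = 1.34744/1.93312 = 0.6970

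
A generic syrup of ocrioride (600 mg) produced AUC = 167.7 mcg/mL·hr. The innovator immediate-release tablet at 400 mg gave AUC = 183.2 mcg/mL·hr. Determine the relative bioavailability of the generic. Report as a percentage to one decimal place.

F_rel = 61.0%

F_rel = (AUC_test/D_test) / (AUC_ref/D_ref)
      = (167.7/600) / (183.2/400)
      = 0.2795 / 0.458 = 0.6103 = 61.03%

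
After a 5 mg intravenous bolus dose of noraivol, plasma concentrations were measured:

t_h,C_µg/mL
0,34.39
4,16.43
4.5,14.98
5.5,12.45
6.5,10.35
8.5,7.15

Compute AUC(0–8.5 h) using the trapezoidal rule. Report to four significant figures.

Trapezoidal AUC_0→8.5:
  [0→4]: (34.39+16.43)/2 × 4 = 101.64
  [4→4.5]: (16.43+14.98)/2 × 0.5 = 7.8525
  [4.5→5.5]: (14.98+12.45)/2 × 1 = 13.715
  [5.5→6.5]: (12.45+10.35)/2 × 1 = 11.4
  [6.5→8.5]: (10.35+7.15)/2 × 2 = 17.5
  Sum = 152.1075 µg/mL·h

AUC = 152.1 µg/mL·h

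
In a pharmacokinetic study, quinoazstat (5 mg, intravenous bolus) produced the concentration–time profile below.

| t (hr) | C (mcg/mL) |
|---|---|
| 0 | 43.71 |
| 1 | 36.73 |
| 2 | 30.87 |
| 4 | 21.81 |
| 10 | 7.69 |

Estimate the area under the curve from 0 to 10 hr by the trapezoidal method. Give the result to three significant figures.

Trapezoidal AUC_0→10:
  [0→1]: (43.71+36.73)/2 × 1 = 40.22
  [1→2]: (36.73+30.87)/2 × 1 = 33.8
  [2→4]: (30.87+21.81)/2 × 2 = 52.68
  [4→10]: (21.81+7.69)/2 × 6 = 88.5
  Sum = 215.2 mcg/mL·hr

AUC = 215 mcg/mL·hr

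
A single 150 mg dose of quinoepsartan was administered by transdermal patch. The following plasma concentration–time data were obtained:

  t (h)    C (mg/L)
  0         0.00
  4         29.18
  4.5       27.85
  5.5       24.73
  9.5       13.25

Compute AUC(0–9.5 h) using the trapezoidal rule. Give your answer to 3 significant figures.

AUC = 175 mg/L·h

Trapezoidal AUC_0→9.5:
  [0→4]: (0.00+29.18)/2 × 4 = 58.36
  [4→4.5]: (29.18+27.85)/2 × 0.5 = 14.2575
  [4.5→5.5]: (27.85+24.73)/2 × 1 = 26.29
  [5.5→9.5]: (24.73+13.25)/2 × 4 = 75.96
  Sum = 174.8675 mg/L·h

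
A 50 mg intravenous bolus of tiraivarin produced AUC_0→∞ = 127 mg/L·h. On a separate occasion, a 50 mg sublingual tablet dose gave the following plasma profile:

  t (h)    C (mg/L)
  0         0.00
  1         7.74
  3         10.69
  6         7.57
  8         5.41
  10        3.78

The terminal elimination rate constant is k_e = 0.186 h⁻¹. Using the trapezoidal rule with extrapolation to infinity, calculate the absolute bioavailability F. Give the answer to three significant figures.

F = 0.726

Trapezoidal AUC_0→10 (sublingual tablet):
  [0→1]: (0.00+7.74)/2 × 1 = 3.87
  [1→3]: (7.74+10.69)/2 × 2 = 18.43
  [3→6]: (10.69+7.57)/2 × 3 = 27.39
  [6→8]: (7.57+5.41)/2 × 2 = 12.98
  [8→10]: (5.41+3.78)/2 × 2 = 9.19
  Sum = 71.86 mg/L·h
Tail: C_last/k_e = 3.78/0.186 = 20.323
AUC_0→∞ (sublingual tablet) = 71.86 + 20.323 = 92.183 mg/L·h
F = (AUC_ev/D_ev)/(AUC_iv/D_iv) = (92.183/50)/(127/50) = 1.84366/2.54 = 0.7259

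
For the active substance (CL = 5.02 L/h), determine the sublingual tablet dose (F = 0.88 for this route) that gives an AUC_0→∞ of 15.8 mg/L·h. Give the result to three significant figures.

Dose = CL × AUC_0→∞ / F
     = 5.02 × 15.8 / 0.88 = 90.1318 mg

Dose = 90.1 mg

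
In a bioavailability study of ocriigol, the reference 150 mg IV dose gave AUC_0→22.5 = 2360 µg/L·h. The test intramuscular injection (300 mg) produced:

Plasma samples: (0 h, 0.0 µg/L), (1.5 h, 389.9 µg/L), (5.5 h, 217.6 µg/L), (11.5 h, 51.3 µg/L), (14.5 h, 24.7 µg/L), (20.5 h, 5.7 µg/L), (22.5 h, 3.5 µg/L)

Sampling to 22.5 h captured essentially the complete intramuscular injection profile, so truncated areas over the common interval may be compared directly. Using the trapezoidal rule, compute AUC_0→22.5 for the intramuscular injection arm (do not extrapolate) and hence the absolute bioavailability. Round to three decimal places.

F = 0.536

Trapezoidal AUC_0→22.5 (intramuscular injection):
  [0→1.5]: (0.0+389.9)/2 × 1.5 = 292.425
  [1.5→5.5]: (389.9+217.6)/2 × 4 = 1215.0
  [5.5→11.5]: (217.6+51.3)/2 × 6 = 806.7
  [11.5→14.5]: (51.3+24.7)/2 × 3 = 114.0
  [14.5→20.5]: (24.7+5.7)/2 × 6 = 91.2
  [20.5→22.5]: (5.7+3.5)/2 × 2 = 9.2
  Sum = 2528.525 µg/L·h
F = (AUC_ev/D_ev)/(AUC_iv/D_iv) = (2528.525/300)/(2360/150) = 8.42842/15.7333 = 0.5357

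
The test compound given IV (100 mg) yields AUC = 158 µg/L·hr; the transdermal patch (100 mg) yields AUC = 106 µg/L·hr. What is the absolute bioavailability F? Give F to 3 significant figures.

F = (AUC_ev / D_ev) / (AUC_iv / D_iv)
  = (106/100) / (158/100)
  = 1.06 / 1.58 = 0.6709

F = 0.671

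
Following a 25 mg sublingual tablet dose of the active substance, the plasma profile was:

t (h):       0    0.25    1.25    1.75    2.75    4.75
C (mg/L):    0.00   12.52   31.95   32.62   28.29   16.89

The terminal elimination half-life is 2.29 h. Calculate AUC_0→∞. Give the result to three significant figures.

Trapezoidal AUC_0→4.75:
  [0→0.25]: (0.00+12.52)/2 × 0.25 = 1.565
  [0.25→1.25]: (12.52+31.95)/2 × 1 = 22.235
  [1.25→1.75]: (31.95+32.62)/2 × 0.5 = 16.1425
  [1.75→2.75]: (32.62+28.29)/2 × 1 = 30.455
  [2.75→4.75]: (28.29+16.89)/2 × 2 = 45.18
  Sum = 115.5775 mg/L·h
k_e = ln2 / t½ = 0.693147 / 2.29 = 0.3027 h^-1
Extrapolated tail: C_last / k_e = 16.89 / 0.3027 = 55.798
AUC_0→∞ = 115.5775 + 55.798 = 171.3755 mg/L·h

AUC = 171 mg/L·h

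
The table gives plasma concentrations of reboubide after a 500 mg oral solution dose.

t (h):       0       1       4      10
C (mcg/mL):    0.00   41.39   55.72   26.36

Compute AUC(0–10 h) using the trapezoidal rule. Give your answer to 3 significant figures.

Trapezoidal AUC_0→10:
  [0→1]: (0.00+41.39)/2 × 1 = 20.695
  [1→4]: (41.39+55.72)/2 × 3 = 145.665
  [4→10]: (55.72+26.36)/2 × 6 = 246.24
  Sum = 412.6 mcg/mL·h

AUC = 413 mcg/mL·h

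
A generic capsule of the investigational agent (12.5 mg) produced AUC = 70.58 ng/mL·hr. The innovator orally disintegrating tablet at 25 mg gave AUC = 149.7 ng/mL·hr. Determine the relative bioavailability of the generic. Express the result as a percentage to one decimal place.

F_rel = (AUC_test/D_test) / (AUC_ref/D_ref)
      = (70.58/12.5) / (149.7/25)
      = 5.6464 / 5.988 = 0.9430 = 94.30%

F_rel = 94.3%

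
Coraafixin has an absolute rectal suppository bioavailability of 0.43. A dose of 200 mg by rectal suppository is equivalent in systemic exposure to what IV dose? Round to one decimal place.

Systemic exposure from an extravascular dose = F × D_ev, so the equivalent IV dose is F × D_ev.
D_iv = F × D_ev = 0.43 × 200 = 86 mg

D_iv = 86.0 mg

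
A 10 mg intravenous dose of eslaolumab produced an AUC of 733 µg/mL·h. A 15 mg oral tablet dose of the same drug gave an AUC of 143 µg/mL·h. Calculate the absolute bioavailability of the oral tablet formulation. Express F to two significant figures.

F = (AUC_ev / D_ev) / (AUC_iv / D_iv)
  = (143/15) / (733/10)
  = 9.53333 / 73.3 = 0.1301

F = 0.13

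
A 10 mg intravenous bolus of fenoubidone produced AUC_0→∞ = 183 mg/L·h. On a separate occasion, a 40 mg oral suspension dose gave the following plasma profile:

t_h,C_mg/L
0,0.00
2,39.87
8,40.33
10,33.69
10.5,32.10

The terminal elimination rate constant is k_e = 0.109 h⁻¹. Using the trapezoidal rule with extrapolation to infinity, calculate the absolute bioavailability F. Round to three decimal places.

F = 0.909

Trapezoidal AUC_0→10.5 (oral suspension):
  [0→2]: (0.00+39.87)/2 × 2 = 39.87
  [2→8]: (39.87+40.33)/2 × 6 = 240.6
  [8→10]: (40.33+33.69)/2 × 2 = 74.02
  [10→10.5]: (33.69+32.10)/2 × 0.5 = 16.4475
  Sum = 370.9375 mg/L·h
Tail: C_last/k_e = 32.10/0.109 = 294.495
AUC_0→∞ (oral suspension) = 370.9375 + 294.495 = 665.4325 mg/L·h
F = (AUC_ev/D_ev)/(AUC_iv/D_iv) = (665.4325/40)/(183/10) = 16.6358/18.3 = 0.9091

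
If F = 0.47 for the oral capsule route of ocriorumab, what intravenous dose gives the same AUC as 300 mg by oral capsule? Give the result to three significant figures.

Systemic exposure from an extravascular dose = F × D_ev, so the equivalent IV dose is F × D_ev.
D_iv = F × D_ev = 0.47 × 300 = 141 mg

D_iv = 141 mg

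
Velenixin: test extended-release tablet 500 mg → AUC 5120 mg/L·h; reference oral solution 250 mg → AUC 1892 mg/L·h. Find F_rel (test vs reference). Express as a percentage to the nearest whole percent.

F_rel = 135%

F_rel = (AUC_test/D_test) / (AUC_ref/D_ref)
      = (5120/500) / (1892/250)
      = 10.24 / 7.568 = 1.3531 = 135.31%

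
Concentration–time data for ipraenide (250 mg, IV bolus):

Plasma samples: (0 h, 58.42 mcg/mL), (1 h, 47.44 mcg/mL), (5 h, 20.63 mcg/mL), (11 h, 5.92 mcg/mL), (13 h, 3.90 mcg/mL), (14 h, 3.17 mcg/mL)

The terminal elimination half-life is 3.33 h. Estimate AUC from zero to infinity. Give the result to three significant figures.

AUC = 297 mcg/mL·h

Trapezoidal AUC_0→14:
  [0→1]: (58.42+47.44)/2 × 1 = 52.93
  [1→5]: (47.44+20.63)/2 × 4 = 136.14
  [5→11]: (20.63+5.92)/2 × 6 = 79.65
  [11→13]: (5.92+3.90)/2 × 2 = 9.82
  [13→14]: (3.90+3.17)/2 × 1 = 3.535
  Sum = 282.075 mcg/mL·h
k_e = ln2 / t½ = 0.693147 / 3.33 = 0.2082 h^-1
Extrapolated tail: C_last / k_e = 3.17 / 0.2082 = 15.226
AUC_0→∞ = 282.075 + 15.226 = 297.301 mcg/mL·h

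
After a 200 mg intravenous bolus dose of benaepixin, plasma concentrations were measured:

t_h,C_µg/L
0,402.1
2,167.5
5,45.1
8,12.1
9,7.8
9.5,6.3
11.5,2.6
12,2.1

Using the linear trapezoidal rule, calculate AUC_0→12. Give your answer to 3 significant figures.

AUC = 998 µg/L·h

Trapezoidal AUC_0→12:
  [0→2]: (402.1+167.5)/2 × 2 = 569.6
  [2→5]: (167.5+45.1)/2 × 3 = 318.9
  [5→8]: (45.1+12.1)/2 × 3 = 85.8
  [8→9]: (12.1+7.8)/2 × 1 = 9.95
  [9→9.5]: (7.8+6.3)/2 × 0.5 = 3.525
  [9.5→11.5]: (6.3+2.6)/2 × 2 = 8.9
  [11.5→12]: (2.6+2.1)/2 × 0.5 = 1.175
  Sum = 997.85 µg/L·h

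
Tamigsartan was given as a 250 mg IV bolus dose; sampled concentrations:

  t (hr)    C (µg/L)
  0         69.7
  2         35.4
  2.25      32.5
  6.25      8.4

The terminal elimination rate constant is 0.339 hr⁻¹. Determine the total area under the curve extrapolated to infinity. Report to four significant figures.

AUC = 220.2 µg/L·hr

Trapezoidal AUC_0→6.25:
  [0→2]: (69.7+35.4)/2 × 2 = 105.1
  [2→2.25]: (35.4+32.5)/2 × 0.25 = 8.4875
  [2.25→6.25]: (32.5+8.4)/2 × 4 = 81.8
  Sum = 195.3875 µg/L·hr
Extrapolated tail: C_last / k_e = 8.4 / 0.339 = 24.779
AUC_0→∞ = 195.3875 + 24.779 = 220.1665 µg/L·hr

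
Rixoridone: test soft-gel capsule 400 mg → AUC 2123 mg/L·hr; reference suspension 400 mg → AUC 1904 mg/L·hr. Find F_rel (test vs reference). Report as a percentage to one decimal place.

F_rel = 111.5%

F_rel = (AUC_test/D_test) / (AUC_ref/D_ref)
      = (2123/400) / (1904/400)
      = 5.3075 / 4.76 = 1.1150 = 111.50%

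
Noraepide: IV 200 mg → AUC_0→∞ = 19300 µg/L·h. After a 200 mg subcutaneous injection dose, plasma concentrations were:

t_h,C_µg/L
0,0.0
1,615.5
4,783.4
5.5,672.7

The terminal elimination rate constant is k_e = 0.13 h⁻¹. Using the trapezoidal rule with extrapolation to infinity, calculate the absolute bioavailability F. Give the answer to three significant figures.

F = 0.449

Trapezoidal AUC_0→5.5 (subcutaneous injection):
  [0→1]: (0.0+615.5)/2 × 1 = 307.75
  [1→4]: (615.5+783.4)/2 × 3 = 2098.35
  [4→5.5]: (783.4+672.7)/2 × 1.5 = 1092.075
  Sum = 3498.175 µg/L·h
Tail: C_last/k_e = 672.7/0.13 = 5174.615
AUC_0→∞ (subcutaneous injection) = 3498.175 + 5174.615 = 8672.79 µg/L·h
F = (AUC_ev/D_ev)/(AUC_iv/D_iv) = (8672.79/200)/(19300/200) = 43.36395/96.5 = 0.4494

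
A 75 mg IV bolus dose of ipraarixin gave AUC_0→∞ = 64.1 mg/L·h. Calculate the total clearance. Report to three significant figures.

CL = 1.17 L/h

CL = Dose_iv / AUC_0→∞
   = 75 / 64.1 = 1.17005 L/h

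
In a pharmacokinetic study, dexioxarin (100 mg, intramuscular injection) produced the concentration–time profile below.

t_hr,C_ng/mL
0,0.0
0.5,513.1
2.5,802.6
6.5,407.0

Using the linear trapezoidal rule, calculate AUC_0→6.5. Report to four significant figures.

Trapezoidal AUC_0→6.5:
  [0→0.5]: (0.0+513.1)/2 × 0.5 = 128.275
  [0.5→2.5]: (513.1+802.6)/2 × 2 = 1315.7
  [2.5→6.5]: (802.6+407.0)/2 × 4 = 2419.2
  Sum = 3863.175 ng/mL·hr

AUC = 3863 ng/mL·hr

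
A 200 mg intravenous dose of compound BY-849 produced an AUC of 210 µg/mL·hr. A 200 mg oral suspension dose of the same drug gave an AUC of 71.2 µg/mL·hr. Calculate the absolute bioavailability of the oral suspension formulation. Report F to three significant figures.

F = 0.339

F = (AUC_ev / D_ev) / (AUC_iv / D_iv)
  = (71.2/200) / (210/200)
  = 0.356 / 1.05 = 0.3390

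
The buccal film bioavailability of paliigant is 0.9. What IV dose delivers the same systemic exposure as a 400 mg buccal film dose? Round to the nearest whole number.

Systemic exposure from an extravascular dose = F × D_ev, so the equivalent IV dose is F × D_ev.
D_iv = F × D_ev = 0.9 × 400 = 360 mg

D_iv = 360 mg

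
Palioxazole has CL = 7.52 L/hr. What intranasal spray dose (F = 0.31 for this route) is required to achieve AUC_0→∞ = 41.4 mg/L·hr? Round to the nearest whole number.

Dose = 1004 mg

Dose = CL × AUC_0→∞ / F
     = 7.52 × 41.4 / 0.31 = 1004.28 mg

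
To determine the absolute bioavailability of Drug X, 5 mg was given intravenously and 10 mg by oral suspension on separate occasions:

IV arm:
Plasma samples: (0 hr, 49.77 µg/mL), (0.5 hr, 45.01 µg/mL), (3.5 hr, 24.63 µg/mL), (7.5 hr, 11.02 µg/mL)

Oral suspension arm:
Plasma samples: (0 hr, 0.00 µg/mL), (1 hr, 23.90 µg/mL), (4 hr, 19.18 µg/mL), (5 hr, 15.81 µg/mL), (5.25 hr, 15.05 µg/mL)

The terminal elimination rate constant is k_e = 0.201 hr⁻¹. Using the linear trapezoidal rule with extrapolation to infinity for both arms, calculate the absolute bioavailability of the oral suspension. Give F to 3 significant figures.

Trapezoidal AUC_0→7.5 (IV):
  [0→0.5]: (49.77+45.01)/2 × 0.5 = 23.695
  [0.5→3.5]: (45.01+24.63)/2 × 3 = 104.46
  [3.5→7.5]: (24.63+11.02)/2 × 4 = 71.3
  Sum = 199.455 µg/mL·hr
IV tail: 11.02/0.201 = 54.826; AUC_iv,0→∞ = 199.455 + 54.826 = 254.281 µg/mL·hr
Trapezoidal AUC_0→5.25 (oral suspension):
  [0→1]: (0.00+23.90)/2 × 1 = 11.95
  [1→4]: (23.90+19.18)/2 × 3 = 64.62
  [4→5]: (19.18+15.81)/2 × 1 = 17.495
  [5→5.25]: (15.81+15.05)/2 × 0.25 = 3.8575
  Sum = 97.9225 µg/mL·hr
oral suspension tail: 15.05/0.201 = 74.876; AUC_ev,0→∞ = 97.9225 + 74.876 = 172.7985 µg/mL·hr
F = (AUC_ev/D_ev)/(AUC_iv/D_iv) = (172.7985/10)/(254.281/5) = 17.27985/50.8562 = 0.3398

F = 0.340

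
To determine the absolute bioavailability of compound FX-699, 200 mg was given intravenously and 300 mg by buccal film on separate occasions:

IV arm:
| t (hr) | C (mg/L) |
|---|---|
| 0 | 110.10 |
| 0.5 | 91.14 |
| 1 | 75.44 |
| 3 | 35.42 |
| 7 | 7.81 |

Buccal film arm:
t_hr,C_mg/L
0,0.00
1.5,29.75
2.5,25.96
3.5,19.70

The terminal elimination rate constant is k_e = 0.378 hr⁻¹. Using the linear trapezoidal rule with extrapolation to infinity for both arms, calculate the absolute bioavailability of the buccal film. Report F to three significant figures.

Trapezoidal AUC_0→7 (IV):
  [0→0.5]: (110.10+91.14)/2 × 0.5 = 50.31
  [0.5→1]: (91.14+75.44)/2 × 0.5 = 41.645
  [1→3]: (75.44+35.42)/2 × 2 = 110.86
  [3→7]: (35.42+7.81)/2 × 4 = 86.46
  Sum = 289.275 mg/L·hr
IV tail: 7.81/0.378 = 20.661; AUC_iv,0→∞ = 289.275 + 20.661 = 309.936 mg/L·hr
Trapezoidal AUC_0→3.5 (buccal film):
  [0→1.5]: (0.00+29.75)/2 × 1.5 = 22.3125
  [1.5→2.5]: (29.75+25.96)/2 × 1 = 27.855
  [2.5→3.5]: (25.96+19.70)/2 × 1 = 22.83
  Sum = 72.9975 mg/L·hr
buccal film tail: 19.70/0.378 = 52.116; AUC_ev,0→∞ = 72.9975 + 52.116 = 125.1135 mg/L·hr
F = (AUC_ev/D_ev)/(AUC_iv/D_iv) = (125.1135/300)/(309.936/200) = 0.417045/1.54968 = 0.2691

F = 0.269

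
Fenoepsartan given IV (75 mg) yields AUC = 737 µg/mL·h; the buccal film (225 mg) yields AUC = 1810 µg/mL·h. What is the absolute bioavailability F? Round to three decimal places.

F = 0.819

F = (AUC_ev / D_ev) / (AUC_iv / D_iv)
  = (1810/225) / (737/75)
  = 8.04444 / 9.82667 = 0.8186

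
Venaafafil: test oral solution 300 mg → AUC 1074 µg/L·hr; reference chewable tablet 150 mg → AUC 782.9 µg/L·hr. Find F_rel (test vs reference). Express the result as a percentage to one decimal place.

F_rel = (AUC_test/D_test) / (AUC_ref/D_ref)
      = (1074/300) / (782.9/150)
      = 3.58 / 5.21933 = 0.6859 = 68.59%

F_rel = 68.6%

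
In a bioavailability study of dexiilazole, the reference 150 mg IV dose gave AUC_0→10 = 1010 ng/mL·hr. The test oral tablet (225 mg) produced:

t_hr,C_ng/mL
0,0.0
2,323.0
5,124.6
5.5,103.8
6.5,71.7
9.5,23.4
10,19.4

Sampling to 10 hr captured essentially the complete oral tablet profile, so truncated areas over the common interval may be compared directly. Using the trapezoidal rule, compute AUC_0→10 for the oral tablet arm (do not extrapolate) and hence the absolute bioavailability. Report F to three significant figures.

F = 0.853

Trapezoidal AUC_0→10 (oral tablet):
  [0→2]: (0.0+323.0)/2 × 2 = 323.0
  [2→5]: (323.0+124.6)/2 × 3 = 671.4
  [5→5.5]: (124.6+103.8)/2 × 0.5 = 57.1
  [5.5→6.5]: (103.8+71.7)/2 × 1 = 87.75
  [6.5→9.5]: (71.7+23.4)/2 × 3 = 142.65
  [9.5→10]: (23.4+19.4)/2 × 0.5 = 10.7
  Sum = 1292.6 ng/mL·hr
F = (AUC_ev/D_ev)/(AUC_iv/D_iv) = (1292.6/225)/(1010/150) = 5.74489/6.73333 = 0.8532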